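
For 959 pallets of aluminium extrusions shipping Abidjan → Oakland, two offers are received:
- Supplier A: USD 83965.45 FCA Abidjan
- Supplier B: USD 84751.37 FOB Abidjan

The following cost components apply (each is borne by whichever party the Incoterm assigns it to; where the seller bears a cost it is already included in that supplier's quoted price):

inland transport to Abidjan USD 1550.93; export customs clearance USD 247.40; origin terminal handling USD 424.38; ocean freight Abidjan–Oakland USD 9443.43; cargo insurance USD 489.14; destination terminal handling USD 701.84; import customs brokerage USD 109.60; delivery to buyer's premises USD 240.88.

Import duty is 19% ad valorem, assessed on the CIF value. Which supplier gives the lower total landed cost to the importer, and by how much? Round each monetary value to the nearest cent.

Supplier A (FCA):
CIF value = FCA price + origin terminal + freight + insurance = 83965.45 + 424.38 + 9443.43 + 489.14 = 94322.40
Import duty = 94322.40 × 19% = 17921.26
Buyer bears (A): 424.38 + 9443.43 + 489.14 + 701.84 + 109.60 + 240.88 = 11409.27
Landed cost (A) = invoice 83965.45 + 11409.27 + duty 17921.26 = 113295.98
Supplier B (FOB):
CIF value = FOB price + freight + insurance = 84751.37 + 9443.43 + 489.14 = 94683.94
Import duty = 94683.94 × 19% = 17989.95
Buyer bears (B): 9443.43 + 489.14 + 701.84 + 109.60 + 240.88 = 10984.89
Landed cost (B) = invoice 84751.37 + 10984.89 + duty 17989.95 = 113726.21
Difference = |113295.98 − 113726.21| = 430.23

Supplier A is cheaper by USD 430.23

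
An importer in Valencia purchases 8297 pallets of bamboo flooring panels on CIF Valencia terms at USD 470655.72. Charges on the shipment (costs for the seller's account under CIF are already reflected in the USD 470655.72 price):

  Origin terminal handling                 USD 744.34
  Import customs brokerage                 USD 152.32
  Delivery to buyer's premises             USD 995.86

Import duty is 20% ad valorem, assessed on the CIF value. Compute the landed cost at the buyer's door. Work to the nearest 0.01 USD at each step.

Total landed cost: USD 565935.04

CIF: the seller pays costs through ocean freight and marine insurance to the destination port.
Already in the invoice (seller's account under CIF): origin terminal — exclude.
The CIF price already equals the CIF value: 470655.72
Import duty = 470655.72 × 20% = 94131.14
Buyer bears: brokerage 152.32 + delivery 995.86 + duty 94131.14 = 95279.32
Landed cost = invoice 470655.72 + 95279.32 = 565935.04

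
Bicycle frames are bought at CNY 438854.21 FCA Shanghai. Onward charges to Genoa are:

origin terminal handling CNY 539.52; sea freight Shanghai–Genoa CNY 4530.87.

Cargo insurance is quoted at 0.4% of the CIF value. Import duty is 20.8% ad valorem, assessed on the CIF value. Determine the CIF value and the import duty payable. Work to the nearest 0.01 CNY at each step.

CIF value: CNY 445707.43; import duty: CNY 92707.15

Let C be the CIF value. C = FCA price + pre-shipment costs + freight + 0.4% × C
C − 0.4% × C = 438854.21 + 539.52 + 4530.87
0.996 × C = 443924.60
C = 443924.60 / 0.996 = 445707.43
Insurance premium = 0.4% × 445707.43 = 1782.83
Import duty = 445707.43 × 20.8% = 92707.15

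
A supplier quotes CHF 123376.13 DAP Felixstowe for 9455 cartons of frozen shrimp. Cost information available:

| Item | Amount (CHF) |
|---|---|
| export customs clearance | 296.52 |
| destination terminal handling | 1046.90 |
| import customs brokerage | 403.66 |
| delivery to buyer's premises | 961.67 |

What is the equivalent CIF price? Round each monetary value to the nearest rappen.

Not relevant to the conversion: export clearance — on the seller under both DAP and CIF; already in the DAP price and stays in the CIF price. brokerage — on the buyer under both terms; not part of either seller's price.
From DAP to CIF, the seller no longer bears: destination terminal, delivery.
CIF price = 123376.13 − 1046.90 − 961.67 = 121367.56

CIF price: CHF 121367.56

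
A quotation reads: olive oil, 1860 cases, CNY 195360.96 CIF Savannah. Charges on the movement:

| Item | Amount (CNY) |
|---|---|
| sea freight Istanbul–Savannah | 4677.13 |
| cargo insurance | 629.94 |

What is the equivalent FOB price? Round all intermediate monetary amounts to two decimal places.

FOB price: CNY 190053.89

From CIF to FOB, the seller no longer bears: freight, insurance.
FOB price = 195360.96 − 4677.13 − 629.94 = 190053.89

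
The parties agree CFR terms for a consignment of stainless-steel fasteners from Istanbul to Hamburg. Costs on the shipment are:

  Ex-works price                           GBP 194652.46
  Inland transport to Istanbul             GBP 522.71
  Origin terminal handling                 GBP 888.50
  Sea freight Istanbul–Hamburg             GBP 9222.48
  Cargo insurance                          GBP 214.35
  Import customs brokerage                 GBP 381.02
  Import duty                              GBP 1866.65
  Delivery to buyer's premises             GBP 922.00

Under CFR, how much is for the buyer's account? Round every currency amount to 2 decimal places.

CFR: the seller pays costs through ocean freight to the destination port, but not insurance.
Seller's account: goods 194652.46 + inland to port 522.71 + origin terminal 888.50 + freight 9222.48 = 205286.15
Buyer's account: insurance 214.35 + brokerage 381.02 + duty 1866.65 + delivery 922.00 = 3384.02

Buyer's account: GBP 3384.02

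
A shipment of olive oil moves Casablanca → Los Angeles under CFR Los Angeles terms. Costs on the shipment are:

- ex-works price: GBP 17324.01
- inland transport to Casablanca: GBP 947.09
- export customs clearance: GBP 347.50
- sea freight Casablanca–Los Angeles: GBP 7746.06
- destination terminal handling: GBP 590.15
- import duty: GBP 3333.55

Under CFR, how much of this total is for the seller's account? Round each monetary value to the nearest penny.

Seller's account: GBP 26364.66

CFR: the seller pays costs through ocean freight to the destination port, but not insurance.
Seller's account: goods 17324.01 + inland to port 947.09 + export clearance 347.50 + freight 7746.06 = 26364.66
Buyer's account: destination terminal 590.15 + duty 3333.55 = 3923.70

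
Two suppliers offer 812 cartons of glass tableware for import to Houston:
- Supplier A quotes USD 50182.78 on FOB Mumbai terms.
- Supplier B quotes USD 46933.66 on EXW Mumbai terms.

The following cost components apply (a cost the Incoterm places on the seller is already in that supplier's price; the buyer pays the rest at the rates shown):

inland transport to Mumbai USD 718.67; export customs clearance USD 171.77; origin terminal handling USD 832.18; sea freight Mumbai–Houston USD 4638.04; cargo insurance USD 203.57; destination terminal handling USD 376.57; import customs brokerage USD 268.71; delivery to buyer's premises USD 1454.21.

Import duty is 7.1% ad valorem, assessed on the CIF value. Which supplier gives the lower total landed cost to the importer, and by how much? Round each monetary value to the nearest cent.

Supplier A (FOB):
CIF value = FOB price + freight + insurance = 50182.78 + 4638.04 + 203.57 = 55024.39
Import duty = 55024.39 × 7.1% = 3906.73
Buyer bears (A): 4638.04 + 203.57 + 376.57 + 268.71 + 1454.21 = 6941.10
Landed cost (A) = invoice 50182.78 + 6941.10 + duty 3906.73 = 61030.61
Supplier B (EXW):
CIF value = EXW price + inland to port + export clearance + origin terminal + freight + insurance = 46933.66 + 718.67 + 171.77 + 832.18 + 4638.04 + 203.57 = 53497.89
Import duty = 53497.89 × 7.1% = 3798.35
Buyer bears (B): 718.67 + 171.77 + 832.18 + 4638.04 + 203.57 + 376.57 + 268.71 + 1454.21 = 8663.72
Landed cost (B) = invoice 46933.66 + 8663.72 + duty 3798.35 = 59395.73
Difference = |61030.61 − 59395.73| = 1634.88

Supplier B is cheaper by USD 1634.88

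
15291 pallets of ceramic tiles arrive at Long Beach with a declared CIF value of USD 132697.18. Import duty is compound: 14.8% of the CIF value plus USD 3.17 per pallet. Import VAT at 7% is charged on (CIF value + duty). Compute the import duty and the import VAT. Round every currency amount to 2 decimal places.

Import duty: USD 68111.65; import VAT: USD 14056.62

Ad valorem component: 132697.18 × 14.8% = 19639.18
Specific component: 15291 × 3.17 = 48472.47
Import duty = 19639.18 + 48472.47 = 68111.65
VAT base = CIF + duty = 132697.18 + 68111.65 = 200808.83
Import VAT = 200808.83 × 7% = 14056.62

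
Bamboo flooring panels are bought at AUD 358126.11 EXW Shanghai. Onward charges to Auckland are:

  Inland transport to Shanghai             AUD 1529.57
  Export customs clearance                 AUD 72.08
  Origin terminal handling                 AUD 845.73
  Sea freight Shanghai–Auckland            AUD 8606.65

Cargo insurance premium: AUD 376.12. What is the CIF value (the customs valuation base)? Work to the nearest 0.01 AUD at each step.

CIF value: AUD 369556.26

CIF = EXW price + pre-shipment costs + freight + insurance
CIF = 358126.11 + 1529.57 + 72.08 + 845.73 + 8606.65 + 376.12 = 369556.26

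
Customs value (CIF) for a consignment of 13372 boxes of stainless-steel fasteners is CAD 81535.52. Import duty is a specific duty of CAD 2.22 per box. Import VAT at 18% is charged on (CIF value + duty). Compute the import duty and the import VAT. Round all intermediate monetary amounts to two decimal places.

Import duty: CAD 29685.84; import VAT: CAD 20019.84

Import duty = 13372 × 2.22 = 29685.84
VAT base = CIF + duty = 81535.52 + 29685.84 = 111221.36
Import VAT = 111221.36 × 18% = 20019.84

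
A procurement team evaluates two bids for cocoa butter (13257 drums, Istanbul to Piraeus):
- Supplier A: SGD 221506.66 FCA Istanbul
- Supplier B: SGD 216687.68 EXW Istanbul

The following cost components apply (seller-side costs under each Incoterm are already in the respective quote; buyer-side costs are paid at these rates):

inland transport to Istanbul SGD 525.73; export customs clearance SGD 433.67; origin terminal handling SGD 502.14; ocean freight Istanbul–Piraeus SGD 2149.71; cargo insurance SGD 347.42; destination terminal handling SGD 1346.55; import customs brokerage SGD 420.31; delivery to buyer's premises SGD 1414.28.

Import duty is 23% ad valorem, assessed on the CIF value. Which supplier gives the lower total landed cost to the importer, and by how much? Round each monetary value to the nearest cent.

Supplier A (FCA):
CIF value = FCA price + origin terminal + freight + insurance = 221506.66 + 502.14 + 2149.71 + 347.42 = 224505.93
Import duty = 224505.93 × 23% = 51636.36
Buyer bears (A): 502.14 + 2149.71 + 347.42 + 1346.55 + 420.31 + 1414.28 = 6180.41
Landed cost (A) = invoice 221506.66 + 6180.41 + duty 51636.36 = 279323.43
Supplier B (EXW):
CIF value = EXW price + inland to port + export clearance + origin terminal + freight + insurance = 216687.68 + 525.73 + 433.67 + 502.14 + 2149.71 + 347.42 = 220646.35
Import duty = 220646.35 × 23% = 50748.66
Buyer bears (B): 525.73 + 433.67 + 502.14 + 2149.71 + 347.42 + 1346.55 + 420.31 + 1414.28 = 7139.81
Landed cost (B) = invoice 216687.68 + 7139.81 + duty 50748.66 = 274576.15
Difference = |279323.43 − 274576.15| = 4747.28

Supplier B is cheaper by SGD 4747.28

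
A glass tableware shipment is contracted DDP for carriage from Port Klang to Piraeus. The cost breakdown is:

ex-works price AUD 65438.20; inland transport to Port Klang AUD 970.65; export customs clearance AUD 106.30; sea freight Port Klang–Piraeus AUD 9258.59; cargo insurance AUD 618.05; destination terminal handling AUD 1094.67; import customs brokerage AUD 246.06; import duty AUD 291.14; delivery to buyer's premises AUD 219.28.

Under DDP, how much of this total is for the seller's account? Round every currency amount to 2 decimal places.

Seller's account: AUD 78242.94

DDP: the seller bears all costs including import duty.
Seller's account: goods 65438.20 + inland to port 970.65 + export clearance 106.30 + freight 9258.59 + insurance 618.05 + destination terminal 1094.67 + brokerage 246.06 + duty 291.14 + delivery 219.28 = 78242.94
Buyer's account: 0.00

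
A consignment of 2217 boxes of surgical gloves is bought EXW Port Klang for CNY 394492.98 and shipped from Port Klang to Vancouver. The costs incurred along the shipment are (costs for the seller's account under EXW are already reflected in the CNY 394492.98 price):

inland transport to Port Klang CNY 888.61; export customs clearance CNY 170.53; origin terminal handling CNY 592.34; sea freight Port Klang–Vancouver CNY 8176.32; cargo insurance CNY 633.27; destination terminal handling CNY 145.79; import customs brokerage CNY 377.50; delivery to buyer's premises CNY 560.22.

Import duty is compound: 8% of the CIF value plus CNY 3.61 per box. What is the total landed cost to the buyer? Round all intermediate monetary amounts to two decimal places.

Total landed cost: CNY 446437.25

EXW: the seller makes goods available at their premises; the buyer bears all onward costs.
CIF value = EXW price + inland to port + export clearance + origin terminal + freight + insurance = 394492.98 + 888.61 + 170.53 + 592.34 + 8176.32 + 633.27 = 404954.05
Ad valorem component: 404954.05 × 8% = 32396.32
Specific component: 2217 × 3.61 = 8003.37
Import duty = 32396.32 + 8003.37 = 40399.69
Buyer bears: inland to port 888.61 + export clearance 170.53 + origin terminal 592.34 + freight 8176.32 + insurance 633.27 + destination terminal 145.79 + brokerage 377.50 + delivery 560.22 + duty 40399.69 = 51944.27
Landed cost = invoice 394492.98 + 51944.27 = 446437.25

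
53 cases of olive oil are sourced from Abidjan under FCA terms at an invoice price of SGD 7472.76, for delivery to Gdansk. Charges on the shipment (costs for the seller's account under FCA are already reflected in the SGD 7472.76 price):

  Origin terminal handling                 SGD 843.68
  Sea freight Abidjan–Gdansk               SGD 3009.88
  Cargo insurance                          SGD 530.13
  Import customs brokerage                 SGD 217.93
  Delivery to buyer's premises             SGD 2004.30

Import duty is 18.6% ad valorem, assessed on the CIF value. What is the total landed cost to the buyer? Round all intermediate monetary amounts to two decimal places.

FCA: the seller delivers export-cleared goods to the carrier; the buyer bears costs from that point.
CIF value = FCA price + origin terminal + freight + insurance = 7472.76 + 843.68 + 3009.88 + 530.13 = 11856.45
Import duty = 11856.45 × 18.6% = 2205.30
Buyer bears: origin terminal 843.68 + freight 3009.88 + insurance 530.13 + brokerage 217.93 + delivery 2004.30 + duty 2205.30 = 8811.22
Landed cost = invoice 7472.76 + 8811.22 = 16283.98

Total landed cost: SGD 16283.98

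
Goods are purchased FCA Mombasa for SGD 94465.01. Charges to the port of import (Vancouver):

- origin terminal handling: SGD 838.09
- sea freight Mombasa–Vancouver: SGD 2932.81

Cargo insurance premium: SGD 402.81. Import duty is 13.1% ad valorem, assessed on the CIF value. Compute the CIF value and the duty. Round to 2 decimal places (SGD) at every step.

CIF value: SGD 98638.72; import duty: SGD 12921.67

CIF = FCA price + pre-shipment costs + freight + insurance
CIF = 94465.01 + 838.09 + 2932.81 + 402.81 = 98638.72
Import duty = 98638.72 × 13.1% = 12921.67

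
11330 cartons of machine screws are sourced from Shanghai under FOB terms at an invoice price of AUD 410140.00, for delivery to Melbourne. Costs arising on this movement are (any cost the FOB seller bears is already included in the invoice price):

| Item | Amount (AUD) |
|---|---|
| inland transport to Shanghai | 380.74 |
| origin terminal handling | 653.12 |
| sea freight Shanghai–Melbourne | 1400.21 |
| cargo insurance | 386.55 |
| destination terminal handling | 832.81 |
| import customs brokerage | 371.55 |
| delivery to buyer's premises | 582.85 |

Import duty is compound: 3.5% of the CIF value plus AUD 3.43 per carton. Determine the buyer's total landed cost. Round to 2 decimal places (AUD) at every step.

Total landed cost: AUD 466993.31

FOB: the seller bears costs until goods are on board at the origin port; the buyer bears freight, insurance and all costs thereafter.
Already in the invoice (seller's account under FOB): inland to port, origin terminal — exclude.
CIF value = FOB price + freight + insurance = 410140.00 + 1400.21 + 386.55 = 411926.76
Ad valorem component: 411926.76 × 3.5% = 14417.44
Specific component: 11330 × 3.43 = 38861.90
Import duty = 14417.44 + 38861.90 = 53279.34
Buyer bears: freight 1400.21 + insurance 386.55 + destination terminal 832.81 + brokerage 371.55 + delivery 582.85 + duty 53279.34 = 56853.31
Landed cost = invoice 410140.00 + 56853.31 = 466993.31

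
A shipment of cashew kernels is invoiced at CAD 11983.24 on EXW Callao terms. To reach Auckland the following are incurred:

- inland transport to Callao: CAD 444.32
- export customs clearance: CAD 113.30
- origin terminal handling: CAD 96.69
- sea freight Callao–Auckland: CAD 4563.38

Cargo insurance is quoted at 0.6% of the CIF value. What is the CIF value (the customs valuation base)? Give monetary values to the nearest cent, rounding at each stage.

CIF value: CAD 17304.76

Let C be the CIF value. C = EXW price + pre-shipment costs + freight + 0.6% × C
C − 0.6% × C = 11983.24 + 444.32 + 113.30 + 96.69 + 4563.38
0.994 × C = 17200.93
C = 17200.93 / 0.994 = 17304.76
Insurance premium = 0.6% × 17304.76 = 103.83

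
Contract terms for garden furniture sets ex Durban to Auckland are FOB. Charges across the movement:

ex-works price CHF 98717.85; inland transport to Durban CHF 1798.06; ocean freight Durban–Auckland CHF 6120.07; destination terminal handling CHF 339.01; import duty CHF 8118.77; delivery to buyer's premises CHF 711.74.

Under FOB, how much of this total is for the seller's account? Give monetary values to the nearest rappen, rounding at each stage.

FOB: the seller bears costs until goods are on board at the origin port; the buyer bears freight, insurance and all costs thereafter.
Seller's account: goods 98717.85 + inland to port 1798.06 = 100515.91
Buyer's account: freight 6120.07 + destination terminal 339.01 + duty 8118.77 + delivery 711.74 = 15289.59

Seller's account: CHF 100515.91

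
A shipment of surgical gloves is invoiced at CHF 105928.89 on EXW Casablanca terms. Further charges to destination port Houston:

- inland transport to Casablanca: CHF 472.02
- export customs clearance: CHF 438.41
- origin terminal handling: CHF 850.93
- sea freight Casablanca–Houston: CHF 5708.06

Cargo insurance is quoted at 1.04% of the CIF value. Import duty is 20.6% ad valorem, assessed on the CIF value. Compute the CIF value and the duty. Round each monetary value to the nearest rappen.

CIF value: CHF 114590.05; import duty: CHF 23605.55

Let C be the CIF value. C = EXW price + pre-shipment costs + freight + 1.04% × C
C − 1.04% × C = 105928.89 + 472.02 + 438.41 + 850.93 + 5708.06
0.9896 × C = 113398.31
C = 113398.31 / 0.9896 = 114590.05
Insurance premium = 1.04% × 114590.05 = 1191.74
Import duty = 114590.05 × 20.6% = 23605.55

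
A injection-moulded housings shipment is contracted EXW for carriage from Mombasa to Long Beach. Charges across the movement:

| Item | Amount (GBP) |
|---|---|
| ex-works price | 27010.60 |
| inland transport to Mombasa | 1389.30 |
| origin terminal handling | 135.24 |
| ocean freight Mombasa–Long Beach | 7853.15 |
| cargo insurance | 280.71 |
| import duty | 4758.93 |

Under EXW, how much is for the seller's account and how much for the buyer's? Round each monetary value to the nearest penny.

Seller: GBP 27010.60; buyer: GBP 14417.33

EXW: the seller makes goods available at their premises; the buyer bears all onward costs.
Seller's account: goods 27010.60 = 27010.60
Buyer's account: inland to port 1389.30 + origin terminal 135.24 + freight 7853.15 + insurance 280.71 + duty 4758.93 = 14417.33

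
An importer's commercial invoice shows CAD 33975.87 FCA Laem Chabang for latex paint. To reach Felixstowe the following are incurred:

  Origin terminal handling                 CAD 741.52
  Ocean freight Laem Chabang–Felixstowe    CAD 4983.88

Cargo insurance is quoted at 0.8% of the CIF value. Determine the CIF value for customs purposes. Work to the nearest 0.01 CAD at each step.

Let C be the CIF value. C = FCA price + pre-shipment costs + freight + 0.8% × C
C − 0.8% × C = 33975.87 + 741.52 + 4983.88
0.992 × C = 39701.27
C = 39701.27 / 0.992 = 40021.44
Insurance premium = 0.8% × 40021.44 = 320.17

CIF value: CAD 40021.44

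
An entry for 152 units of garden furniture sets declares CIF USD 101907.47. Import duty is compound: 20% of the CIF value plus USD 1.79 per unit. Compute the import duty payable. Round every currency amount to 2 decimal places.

Import duty: USD 20653.57

Ad valorem component: 101907.47 × 20% = 20381.49
Specific component: 152 × 1.79 = 272.08
Import duty = 20381.49 + 272.08 = 20653.57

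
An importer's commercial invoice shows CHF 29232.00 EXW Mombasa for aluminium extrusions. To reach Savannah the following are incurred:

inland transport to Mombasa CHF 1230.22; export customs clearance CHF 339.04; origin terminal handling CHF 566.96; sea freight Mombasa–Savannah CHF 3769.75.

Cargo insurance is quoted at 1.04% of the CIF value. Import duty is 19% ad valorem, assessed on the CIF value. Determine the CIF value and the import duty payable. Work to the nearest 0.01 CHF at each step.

CIF value: CHF 35507.25; import duty: CHF 6746.38

Let C be the CIF value. C = EXW price + pre-shipment costs + freight + 1.04% × C
C − 1.04% × C = 29232.00 + 1230.22 + 339.04 + 566.96 + 3769.75
0.9896 × C = 35137.97
C = 35137.97 / 0.9896 = 35507.25
Insurance premium = 1.04% × 35507.25 = 369.28
Import duty = 35507.25 × 19% = 6746.38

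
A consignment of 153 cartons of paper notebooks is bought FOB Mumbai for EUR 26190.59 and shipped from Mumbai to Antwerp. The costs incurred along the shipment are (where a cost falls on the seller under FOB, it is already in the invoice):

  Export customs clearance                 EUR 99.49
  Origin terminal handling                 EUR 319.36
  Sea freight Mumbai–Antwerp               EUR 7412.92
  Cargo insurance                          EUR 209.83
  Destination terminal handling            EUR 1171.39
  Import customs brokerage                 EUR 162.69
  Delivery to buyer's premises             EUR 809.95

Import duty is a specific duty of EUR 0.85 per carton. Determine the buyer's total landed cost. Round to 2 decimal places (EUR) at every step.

Total landed cost: EUR 36087.42

FOB: the seller bears costs until goods are on board at the origin port; the buyer bears freight, insurance and all costs thereafter.
Already in the invoice (seller's account under FOB): export clearance, origin terminal — exclude.
CIF value = FOB price + freight + insurance = 26190.59 + 7412.92 + 209.83 = 33813.34
Import duty = 153 × 0.85 = 130.05
Buyer bears: freight 7412.92 + insurance 209.83 + destination terminal 1171.39 + brokerage 162.69 + delivery 809.95 + duty 130.05 = 9896.83
Landed cost = invoice 26190.59 + 9896.83 = 36087.42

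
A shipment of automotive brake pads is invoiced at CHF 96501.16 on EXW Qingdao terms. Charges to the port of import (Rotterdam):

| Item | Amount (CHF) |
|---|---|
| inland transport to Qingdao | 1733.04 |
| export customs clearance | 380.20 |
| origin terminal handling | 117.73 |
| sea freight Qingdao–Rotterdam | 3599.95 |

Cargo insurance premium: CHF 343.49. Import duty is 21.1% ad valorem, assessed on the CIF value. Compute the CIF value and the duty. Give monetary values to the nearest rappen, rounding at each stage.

CIF = EXW price + pre-shipment costs + freight + insurance
CIF = 96501.16 + 1733.04 + 380.20 + 117.73 + 3599.95 + 343.49 = 102675.57
Import duty = 102675.57 × 21.1% = 21664.55

CIF value: CHF 102675.57; import duty: CHF 21664.55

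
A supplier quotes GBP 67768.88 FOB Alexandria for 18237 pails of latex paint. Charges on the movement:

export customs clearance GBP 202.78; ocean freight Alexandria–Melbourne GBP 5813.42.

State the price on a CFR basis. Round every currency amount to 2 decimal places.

CFR price: GBP 73582.30

Not relevant to the conversion: export clearance — on the seller under both FOB and CFR; already in the FOB price and stays in the CFR price.
From FOB to CFR, the seller additionally bears: freight.
CFR price = 67768.88 + 5813.42 = 73582.30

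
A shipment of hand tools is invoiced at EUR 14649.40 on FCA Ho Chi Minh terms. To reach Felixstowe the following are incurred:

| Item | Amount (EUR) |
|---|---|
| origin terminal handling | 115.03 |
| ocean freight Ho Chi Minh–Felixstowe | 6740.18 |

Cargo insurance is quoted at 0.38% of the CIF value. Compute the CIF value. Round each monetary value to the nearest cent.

CIF value: EUR 21586.64

Let C be the CIF value. C = FCA price + pre-shipment costs + freight + 0.38% × C
C − 0.38% × C = 14649.40 + 115.03 + 6740.18
0.9962 × C = 21504.61
C = 21504.61 / 0.9962 = 21586.64
Insurance premium = 0.38% × 21586.64 = 82.03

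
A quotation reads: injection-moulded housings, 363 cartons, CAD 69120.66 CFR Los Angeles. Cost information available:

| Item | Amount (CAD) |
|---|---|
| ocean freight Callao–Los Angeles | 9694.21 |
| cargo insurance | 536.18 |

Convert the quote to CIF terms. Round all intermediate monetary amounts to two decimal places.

CIF price: CAD 69656.84

Not relevant to the conversion: freight — on the seller under both CFR and CIF; already in the CFR price and stays in the CIF price.
From CFR to CIF, the seller additionally bears: insurance.
CIF price = 69120.66 + 536.18 = 69656.84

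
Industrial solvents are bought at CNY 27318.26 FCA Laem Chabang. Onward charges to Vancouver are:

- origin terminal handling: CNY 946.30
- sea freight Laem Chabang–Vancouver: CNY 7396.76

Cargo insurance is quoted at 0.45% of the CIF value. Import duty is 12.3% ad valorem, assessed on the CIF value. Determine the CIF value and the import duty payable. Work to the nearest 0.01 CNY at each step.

CIF value: CNY 35822.52; import duty: CNY 4406.17

Let C be the CIF value. C = FCA price + pre-shipment costs + freight + 0.45% × C
C − 0.45% × C = 27318.26 + 946.30 + 7396.76
0.9955 × C = 35661.32
C = 35661.32 / 0.9955 = 35822.52
Insurance premium = 0.45% × 35822.52 = 161.20
Import duty = 35822.52 × 12.3% = 4406.17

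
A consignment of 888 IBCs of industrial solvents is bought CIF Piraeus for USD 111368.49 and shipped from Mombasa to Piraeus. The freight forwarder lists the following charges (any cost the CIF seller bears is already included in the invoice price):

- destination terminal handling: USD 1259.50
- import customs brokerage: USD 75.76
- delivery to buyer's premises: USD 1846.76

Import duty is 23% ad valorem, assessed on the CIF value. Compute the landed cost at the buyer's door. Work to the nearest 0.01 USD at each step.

Total landed cost: USD 140165.26

CIF: the seller pays costs through ocean freight and marine insurance to the destination port.
The CIF price already equals the CIF value: 111368.49
Import duty = 111368.49 × 23% = 25614.75
Buyer bears: destination terminal 1259.50 + brokerage 75.76 + delivery 1846.76 + duty 25614.75 = 28796.77
Landed cost = invoice 111368.49 + 28796.77 = 140165.26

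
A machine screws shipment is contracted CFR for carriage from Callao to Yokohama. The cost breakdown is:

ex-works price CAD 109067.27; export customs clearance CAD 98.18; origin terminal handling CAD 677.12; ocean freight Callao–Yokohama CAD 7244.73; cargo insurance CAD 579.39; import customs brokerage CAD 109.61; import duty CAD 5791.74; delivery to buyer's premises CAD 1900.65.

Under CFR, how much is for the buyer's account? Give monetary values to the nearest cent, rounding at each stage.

CFR: the seller pays costs through ocean freight to the destination port, but not insurance.
Seller's account: goods 109067.27 + export clearance 98.18 + origin terminal 677.12 + freight 7244.73 = 117087.30
Buyer's account: insurance 579.39 + brokerage 109.61 + duty 5791.74 + delivery 1900.65 = 8381.39

Buyer's account: CAD 8381.39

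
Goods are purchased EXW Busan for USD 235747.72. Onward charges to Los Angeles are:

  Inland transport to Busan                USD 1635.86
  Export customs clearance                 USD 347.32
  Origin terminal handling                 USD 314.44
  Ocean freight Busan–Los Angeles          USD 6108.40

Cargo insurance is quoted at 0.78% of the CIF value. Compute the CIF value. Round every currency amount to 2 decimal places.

CIF value: USD 246073.11

Let C be the CIF value. C = EXW price + pre-shipment costs + freight + 0.78% × C
C − 0.78% × C = 235747.72 + 1635.86 + 347.32 + 314.44 + 6108.40
0.9922 × C = 244153.74
C = 244153.74 / 0.9922 = 246073.11
Insurance premium = 0.78% × 246073.11 = 1919.37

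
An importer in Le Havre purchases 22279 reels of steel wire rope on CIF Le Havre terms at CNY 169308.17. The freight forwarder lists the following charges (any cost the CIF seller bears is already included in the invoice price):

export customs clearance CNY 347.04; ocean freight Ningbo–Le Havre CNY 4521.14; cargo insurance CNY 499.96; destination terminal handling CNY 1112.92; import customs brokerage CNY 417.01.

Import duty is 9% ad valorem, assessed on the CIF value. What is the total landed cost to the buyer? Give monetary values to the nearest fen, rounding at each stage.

Total landed cost: CNY 186075.84

CIF: the seller pays costs through ocean freight and marine insurance to the destination port.
Already in the invoice (seller's account under CIF): export clearance, freight, insurance — exclude.
The CIF price already equals the CIF value: 169308.17
Import duty = 169308.17 × 9% = 15237.74
Buyer bears: destination terminal 1112.92 + brokerage 417.01 + duty 15237.74 = 16767.67
Landed cost = invoice 169308.17 + 16767.67 = 186075.84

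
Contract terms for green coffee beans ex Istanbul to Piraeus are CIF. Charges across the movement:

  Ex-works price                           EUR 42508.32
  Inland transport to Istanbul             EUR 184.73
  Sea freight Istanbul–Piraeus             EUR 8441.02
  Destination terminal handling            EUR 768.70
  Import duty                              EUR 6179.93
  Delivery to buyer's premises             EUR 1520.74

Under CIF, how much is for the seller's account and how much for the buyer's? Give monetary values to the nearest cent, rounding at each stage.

CIF: the seller pays costs through ocean freight and marine insurance to the destination port.
Seller's account: goods 42508.32 + inland to port 184.73 + freight 8441.02 = 51134.07
Buyer's account: destination terminal 768.70 + duty 6179.93 + delivery 1520.74 = 8469.37

Seller: EUR 51134.07; buyer: EUR 8469.37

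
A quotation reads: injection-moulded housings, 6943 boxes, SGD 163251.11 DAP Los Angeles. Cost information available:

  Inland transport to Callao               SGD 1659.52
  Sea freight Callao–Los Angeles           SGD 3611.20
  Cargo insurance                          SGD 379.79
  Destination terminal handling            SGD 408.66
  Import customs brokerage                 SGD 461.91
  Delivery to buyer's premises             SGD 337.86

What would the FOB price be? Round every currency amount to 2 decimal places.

Not relevant to the conversion: inland to port — on the seller under both DAP and FOB; already in the DAP price and stays in the FOB price. brokerage — on the buyer under both terms; not part of either seller's price.
From DAP to FOB, the seller no longer bears: freight, insurance, destination terminal, delivery.
FOB price = 163251.11 − 3611.20 − 379.79 − 408.66 − 337.86 = 158513.60

FOB price: SGD 158513.60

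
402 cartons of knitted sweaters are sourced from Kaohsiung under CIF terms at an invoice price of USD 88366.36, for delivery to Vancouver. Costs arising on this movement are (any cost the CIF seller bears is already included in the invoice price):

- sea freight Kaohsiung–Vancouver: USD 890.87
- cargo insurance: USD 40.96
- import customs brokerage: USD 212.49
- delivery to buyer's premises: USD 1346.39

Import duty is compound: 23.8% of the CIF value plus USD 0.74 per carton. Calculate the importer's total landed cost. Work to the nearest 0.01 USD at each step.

CIF: the seller pays costs through ocean freight and marine insurance to the destination port.
Already in the invoice (seller's account under CIF): freight, insurance — exclude.
The CIF price already equals the CIF value: 88366.36
Ad valorem component: 88366.36 × 23.8% = 21031.19
Specific component: 402 × 0.74 = 297.48
Import duty = 21031.19 + 297.48 = 21328.67
Buyer bears: brokerage 212.49 + delivery 1346.39 + duty 21328.67 = 22887.55
Landed cost = invoice 88366.36 + 22887.55 = 111253.91

Total landed cost: USD 111253.91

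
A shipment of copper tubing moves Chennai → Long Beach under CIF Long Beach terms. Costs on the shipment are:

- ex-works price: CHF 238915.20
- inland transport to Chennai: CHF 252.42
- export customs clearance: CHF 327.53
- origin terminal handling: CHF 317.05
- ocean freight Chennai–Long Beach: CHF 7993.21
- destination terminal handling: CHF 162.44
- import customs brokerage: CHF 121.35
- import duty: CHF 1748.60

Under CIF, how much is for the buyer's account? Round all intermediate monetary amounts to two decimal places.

CIF: the seller pays costs through ocean freight and marine insurance to the destination port.
Seller's account: goods 238915.20 + inland to port 252.42 + export clearance 327.53 + origin terminal 317.05 + freight 7993.21 = 247805.41
Buyer's account: destination terminal 162.44 + brokerage 121.35 + duty 1748.60 = 2032.39

Buyer's account: CHF 2032.39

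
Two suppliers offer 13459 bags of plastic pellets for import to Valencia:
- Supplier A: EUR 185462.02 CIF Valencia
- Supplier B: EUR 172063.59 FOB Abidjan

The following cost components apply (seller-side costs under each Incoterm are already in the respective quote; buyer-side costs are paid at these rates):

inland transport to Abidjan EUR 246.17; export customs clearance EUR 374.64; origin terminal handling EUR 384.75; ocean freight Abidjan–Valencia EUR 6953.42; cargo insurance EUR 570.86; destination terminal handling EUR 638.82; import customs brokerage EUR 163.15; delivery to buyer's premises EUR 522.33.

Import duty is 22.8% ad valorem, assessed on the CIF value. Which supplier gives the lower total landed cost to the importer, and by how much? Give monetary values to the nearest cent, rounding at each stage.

Supplier A (CIF):
The CIF price already equals the CIF value: 185462.02
Import duty = 185462.02 × 22.8% = 42285.34
Buyer bears (A): 638.82 + 163.15 + 522.33 = 1324.30
Landed cost (A) = invoice 185462.02 + 1324.30 + duty 42285.34 = 229071.66
Supplier B (FOB):
CIF value = FOB price + freight + insurance = 172063.59 + 6953.42 + 570.86 = 179587.87
Import duty = 179587.87 × 22.8% = 40946.03
Buyer bears (B): 6953.42 + 570.86 + 638.82 + 163.15 + 522.33 = 8848.58
Landed cost (B) = invoice 172063.59 + 8848.58 + duty 40946.03 = 221858.20
Difference = |229071.66 − 221858.20| = 7213.46

Supplier B is cheaper by EUR 7213.46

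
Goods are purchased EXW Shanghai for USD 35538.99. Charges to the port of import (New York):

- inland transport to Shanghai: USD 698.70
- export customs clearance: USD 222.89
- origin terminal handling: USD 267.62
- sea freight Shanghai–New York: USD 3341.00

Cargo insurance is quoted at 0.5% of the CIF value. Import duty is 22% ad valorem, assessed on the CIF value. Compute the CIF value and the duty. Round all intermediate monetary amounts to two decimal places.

CIF value: USD 40270.55; import duty: USD 8859.52

Let C be the CIF value. C = EXW price + pre-shipment costs + freight + 0.5% × C
C − 0.5% × C = 35538.99 + 698.70 + 222.89 + 267.62 + 3341.00
0.995 × C = 40069.20
C = 40069.20 / 0.995 = 40270.55
Insurance premium = 0.5% × 40270.55 = 201.35
Import duty = 40270.55 × 22% = 8859.52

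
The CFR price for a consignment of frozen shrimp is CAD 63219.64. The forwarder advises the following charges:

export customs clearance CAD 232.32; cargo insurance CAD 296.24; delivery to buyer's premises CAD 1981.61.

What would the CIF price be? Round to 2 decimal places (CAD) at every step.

Not relevant to the conversion: export clearance — on the seller under both CFR and CIF; already in the CFR price and stays in the CIF price. delivery — on the buyer under both terms; not part of either seller's price.
From CFR to CIF, the seller additionally bears: insurance.
CIF price = 63219.64 + 296.24 = 63515.88

CIF price: CAD 63515.88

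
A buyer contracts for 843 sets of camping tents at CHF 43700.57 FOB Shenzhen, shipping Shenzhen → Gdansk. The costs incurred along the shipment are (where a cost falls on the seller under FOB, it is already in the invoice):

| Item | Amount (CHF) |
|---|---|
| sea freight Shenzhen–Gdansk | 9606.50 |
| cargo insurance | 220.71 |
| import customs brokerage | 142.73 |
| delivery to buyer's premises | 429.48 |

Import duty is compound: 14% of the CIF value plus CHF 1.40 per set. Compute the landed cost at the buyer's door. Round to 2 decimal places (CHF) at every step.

Total landed cost: CHF 62774.08

FOB: the seller bears costs until goods are on board at the origin port; the buyer bears freight, insurance and all costs thereafter.
CIF value = FOB price + freight + insurance = 43700.57 + 9606.50 + 220.71 = 53527.78
Ad valorem component: 53527.78 × 14% = 7493.89
Specific component: 843 × 1.40 = 1180.20
Import duty = 7493.89 + 1180.20 = 8674.09
Buyer bears: freight 9606.50 + insurance 220.71 + brokerage 142.73 + delivery 429.48 + duty 8674.09 = 19073.51
Landed cost = invoice 43700.57 + 19073.51 = 62774.08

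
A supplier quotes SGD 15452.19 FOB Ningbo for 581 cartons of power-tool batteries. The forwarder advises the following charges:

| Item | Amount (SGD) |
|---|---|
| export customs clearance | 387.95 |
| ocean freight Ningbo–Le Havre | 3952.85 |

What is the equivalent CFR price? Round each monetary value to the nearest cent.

CFR price: SGD 19405.04

Not relevant to the conversion: export clearance — on the seller under both FOB and CFR; already in the FOB price and stays in the CFR price.
From FOB to CFR, the seller additionally bears: freight.
CFR price = 15452.19 + 3952.85 = 19405.04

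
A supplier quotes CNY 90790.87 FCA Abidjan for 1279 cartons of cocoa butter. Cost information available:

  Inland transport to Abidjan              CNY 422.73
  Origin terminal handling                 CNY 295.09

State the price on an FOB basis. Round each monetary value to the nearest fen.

Not relevant to the conversion: inland to port — on the seller under both FCA and FOB; already in the FCA price and stays in the FOB price.
From FCA to FOB, the seller additionally bears: origin terminal.
FOB price = 90790.87 + 295.09 = 91085.96

FOB price: CNY 91085.96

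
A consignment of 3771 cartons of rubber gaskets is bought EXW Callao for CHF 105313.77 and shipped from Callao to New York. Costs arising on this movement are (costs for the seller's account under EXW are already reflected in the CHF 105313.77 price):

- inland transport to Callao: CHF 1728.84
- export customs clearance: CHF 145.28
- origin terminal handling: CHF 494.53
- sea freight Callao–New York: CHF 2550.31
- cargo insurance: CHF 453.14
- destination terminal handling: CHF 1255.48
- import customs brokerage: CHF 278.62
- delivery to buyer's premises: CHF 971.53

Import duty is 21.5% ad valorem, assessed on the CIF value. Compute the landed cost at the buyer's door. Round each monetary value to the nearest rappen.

Total landed cost: CHF 136988.96

EXW: the seller makes goods available at their premises; the buyer bears all onward costs.
CIF value = EXW price + inland to port + export clearance + origin terminal + freight + insurance = 105313.77 + 1728.84 + 145.28 + 494.53 + 2550.31 + 453.14 = 110685.87
Import duty = 110685.87 × 21.5% = 23797.46
Buyer bears: inland to port 1728.84 + export clearance 145.28 + origin terminal 494.53 + freight 2550.31 + insurance 453.14 + destination terminal 1255.48 + brokerage 278.62 + delivery 971.53 + duty 23797.46 = 31675.19
Landed cost = invoice 105313.77 + 31675.19 = 136988.96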